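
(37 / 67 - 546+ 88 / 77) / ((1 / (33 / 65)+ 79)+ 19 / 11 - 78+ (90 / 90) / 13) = -109514691 / 960512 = -114.02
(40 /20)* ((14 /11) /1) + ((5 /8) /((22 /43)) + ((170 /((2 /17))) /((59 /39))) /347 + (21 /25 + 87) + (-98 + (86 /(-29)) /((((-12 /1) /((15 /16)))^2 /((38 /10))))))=-1240249095479 /334381414400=-3.71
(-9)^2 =81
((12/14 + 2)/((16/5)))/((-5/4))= -5/7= -0.71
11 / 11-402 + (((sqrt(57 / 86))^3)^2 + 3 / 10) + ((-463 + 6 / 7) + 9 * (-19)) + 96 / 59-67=-1443388687763 / 1313455640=-1098.92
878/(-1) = -878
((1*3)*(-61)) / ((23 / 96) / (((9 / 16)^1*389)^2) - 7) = 6729093549 / 257396837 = 26.14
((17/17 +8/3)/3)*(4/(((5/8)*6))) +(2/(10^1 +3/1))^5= 65351888/50124555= 1.30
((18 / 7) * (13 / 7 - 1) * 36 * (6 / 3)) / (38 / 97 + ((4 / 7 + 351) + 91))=188568 / 526351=0.36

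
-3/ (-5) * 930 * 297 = 165726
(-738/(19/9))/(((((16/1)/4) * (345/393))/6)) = -1305153/2185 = -597.32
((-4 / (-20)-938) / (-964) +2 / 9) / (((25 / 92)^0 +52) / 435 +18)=1503389 / 22797636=0.07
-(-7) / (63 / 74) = 74 / 9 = 8.22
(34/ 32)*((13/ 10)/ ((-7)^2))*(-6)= -663/ 3920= -0.17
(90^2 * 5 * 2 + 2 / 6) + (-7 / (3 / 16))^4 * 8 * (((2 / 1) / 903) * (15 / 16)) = 394518401 / 3483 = 113269.71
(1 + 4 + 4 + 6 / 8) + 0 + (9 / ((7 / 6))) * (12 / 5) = 3957 / 140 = 28.26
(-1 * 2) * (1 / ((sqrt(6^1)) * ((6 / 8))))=-4 * sqrt(6) / 9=-1.09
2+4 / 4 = 3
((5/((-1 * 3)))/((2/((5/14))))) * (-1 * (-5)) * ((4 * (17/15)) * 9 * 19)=-8075/7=-1153.57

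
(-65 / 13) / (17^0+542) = -5 / 543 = -0.01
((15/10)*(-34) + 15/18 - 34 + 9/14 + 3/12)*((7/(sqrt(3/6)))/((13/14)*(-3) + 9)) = -132.66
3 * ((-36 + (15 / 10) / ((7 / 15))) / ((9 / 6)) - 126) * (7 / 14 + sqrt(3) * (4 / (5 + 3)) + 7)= -46575 / 14 - 3105 * sqrt(3) / 14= -3710.93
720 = 720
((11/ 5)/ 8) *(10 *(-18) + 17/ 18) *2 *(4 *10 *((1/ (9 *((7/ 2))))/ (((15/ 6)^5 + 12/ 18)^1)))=-2268992/ 1783971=-1.27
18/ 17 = 1.06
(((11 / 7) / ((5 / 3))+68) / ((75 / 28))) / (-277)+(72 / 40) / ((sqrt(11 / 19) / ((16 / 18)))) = -9652 / 103875+8 * sqrt(209) / 55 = 2.01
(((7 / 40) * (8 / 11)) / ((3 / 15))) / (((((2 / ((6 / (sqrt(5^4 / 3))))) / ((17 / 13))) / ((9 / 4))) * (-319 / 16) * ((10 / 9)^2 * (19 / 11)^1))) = -260253 * sqrt(3) / 49245625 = -0.01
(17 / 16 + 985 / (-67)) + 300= 306979 / 1072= 286.36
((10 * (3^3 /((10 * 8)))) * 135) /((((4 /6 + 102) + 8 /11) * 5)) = 24057 /27296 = 0.88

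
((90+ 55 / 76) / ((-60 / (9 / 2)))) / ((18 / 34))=-23443 / 1824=-12.85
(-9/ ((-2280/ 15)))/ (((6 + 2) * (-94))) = -9/ 114304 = -0.00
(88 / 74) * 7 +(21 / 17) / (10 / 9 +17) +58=6807027 / 102527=66.39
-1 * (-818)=818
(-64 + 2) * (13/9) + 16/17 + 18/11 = -146384/1683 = -86.98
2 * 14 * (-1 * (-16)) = 448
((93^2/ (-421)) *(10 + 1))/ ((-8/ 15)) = 1427085/ 3368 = 423.72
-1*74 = -74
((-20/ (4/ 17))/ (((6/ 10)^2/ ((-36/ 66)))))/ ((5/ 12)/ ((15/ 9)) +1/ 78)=221000/ 451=490.02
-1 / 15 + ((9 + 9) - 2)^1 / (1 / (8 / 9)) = 637 / 45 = 14.16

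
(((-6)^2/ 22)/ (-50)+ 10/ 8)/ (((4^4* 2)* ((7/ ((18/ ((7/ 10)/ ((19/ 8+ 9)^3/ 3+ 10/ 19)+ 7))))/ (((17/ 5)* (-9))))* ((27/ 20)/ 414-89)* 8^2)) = 55257737848911/ 11779308759728168960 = 0.00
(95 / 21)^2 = 9025 / 441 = 20.46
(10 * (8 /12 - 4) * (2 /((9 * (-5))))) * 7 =280 /27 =10.37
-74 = -74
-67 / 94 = -0.71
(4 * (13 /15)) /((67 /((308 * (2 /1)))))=31.87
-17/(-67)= 17/67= 0.25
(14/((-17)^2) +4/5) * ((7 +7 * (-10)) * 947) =-50618.95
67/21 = 3.19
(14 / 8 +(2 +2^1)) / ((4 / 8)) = 23 / 2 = 11.50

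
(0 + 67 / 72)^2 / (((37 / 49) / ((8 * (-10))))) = -1099805 / 11988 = -91.74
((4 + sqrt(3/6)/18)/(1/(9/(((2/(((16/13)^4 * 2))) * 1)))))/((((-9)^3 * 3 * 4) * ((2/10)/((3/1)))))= -327680/2313441 - 20480 * sqrt(2)/20820969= -0.14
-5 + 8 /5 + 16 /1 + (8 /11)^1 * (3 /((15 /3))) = 717 /55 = 13.04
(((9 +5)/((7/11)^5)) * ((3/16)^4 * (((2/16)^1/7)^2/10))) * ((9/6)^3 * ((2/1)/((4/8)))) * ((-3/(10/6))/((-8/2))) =0.00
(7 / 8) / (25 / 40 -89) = -1 / 101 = -0.01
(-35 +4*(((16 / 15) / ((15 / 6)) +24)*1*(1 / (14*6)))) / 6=-53293 / 9450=-5.64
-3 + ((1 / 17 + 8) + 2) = 120 / 17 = 7.06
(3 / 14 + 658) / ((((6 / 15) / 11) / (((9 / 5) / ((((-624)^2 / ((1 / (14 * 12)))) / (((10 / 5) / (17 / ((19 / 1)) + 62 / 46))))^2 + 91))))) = 174218154165 / 28767830657799462896212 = 0.00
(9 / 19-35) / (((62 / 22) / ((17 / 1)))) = -122672 / 589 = -208.27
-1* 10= -10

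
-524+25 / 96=-50279 / 96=-523.74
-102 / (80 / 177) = -9027 / 40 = -225.68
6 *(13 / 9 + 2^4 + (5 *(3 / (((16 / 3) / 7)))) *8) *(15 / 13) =15745 / 13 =1211.15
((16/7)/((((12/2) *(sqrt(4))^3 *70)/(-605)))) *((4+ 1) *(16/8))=-605/147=-4.12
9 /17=0.53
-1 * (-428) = 428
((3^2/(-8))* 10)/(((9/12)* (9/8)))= -40/3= -13.33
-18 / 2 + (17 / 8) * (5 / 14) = -923 / 112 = -8.24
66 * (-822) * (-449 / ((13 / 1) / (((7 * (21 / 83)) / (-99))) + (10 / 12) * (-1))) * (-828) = 5929796115936 / 213887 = 27723966.94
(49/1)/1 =49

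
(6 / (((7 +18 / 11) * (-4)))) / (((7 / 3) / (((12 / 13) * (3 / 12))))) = -297 / 17290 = -0.02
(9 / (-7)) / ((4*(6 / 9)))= -27 / 56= -0.48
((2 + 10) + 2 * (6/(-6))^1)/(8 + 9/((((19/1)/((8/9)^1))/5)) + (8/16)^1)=380/403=0.94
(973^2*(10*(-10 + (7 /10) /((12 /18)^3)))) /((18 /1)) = -578451419 /144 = -4017023.74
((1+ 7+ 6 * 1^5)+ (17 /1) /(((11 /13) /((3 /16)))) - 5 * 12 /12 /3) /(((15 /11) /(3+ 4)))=59507 /720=82.65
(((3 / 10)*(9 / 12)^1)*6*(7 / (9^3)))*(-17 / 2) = -0.11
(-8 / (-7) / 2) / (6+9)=4 / 105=0.04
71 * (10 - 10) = 0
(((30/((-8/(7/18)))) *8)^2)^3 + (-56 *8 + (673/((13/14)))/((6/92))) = 23998526545/9477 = 2532291.50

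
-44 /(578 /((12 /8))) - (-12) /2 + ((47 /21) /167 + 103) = 108.90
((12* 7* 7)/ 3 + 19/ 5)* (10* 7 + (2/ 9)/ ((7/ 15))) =98568/ 7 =14081.14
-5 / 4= -1.25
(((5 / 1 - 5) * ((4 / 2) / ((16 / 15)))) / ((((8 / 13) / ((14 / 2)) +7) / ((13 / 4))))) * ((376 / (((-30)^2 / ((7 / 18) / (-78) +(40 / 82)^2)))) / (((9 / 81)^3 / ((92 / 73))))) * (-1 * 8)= 0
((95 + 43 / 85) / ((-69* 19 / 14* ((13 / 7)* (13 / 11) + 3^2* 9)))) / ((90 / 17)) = -243089 / 104978325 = -0.00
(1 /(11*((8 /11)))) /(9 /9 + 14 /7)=1 /24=0.04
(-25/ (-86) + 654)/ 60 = 56269/ 5160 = 10.90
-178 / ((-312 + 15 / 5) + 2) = 178 / 307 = 0.58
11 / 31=0.35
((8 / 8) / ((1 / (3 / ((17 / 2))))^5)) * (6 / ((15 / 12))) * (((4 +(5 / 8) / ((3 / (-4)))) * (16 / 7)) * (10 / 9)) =2101248 / 9938999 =0.21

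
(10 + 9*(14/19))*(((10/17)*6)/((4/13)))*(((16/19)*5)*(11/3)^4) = 24058091200/165699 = 145191.53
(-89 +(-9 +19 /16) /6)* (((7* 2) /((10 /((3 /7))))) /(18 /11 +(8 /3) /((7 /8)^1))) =-2002539 /173120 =-11.57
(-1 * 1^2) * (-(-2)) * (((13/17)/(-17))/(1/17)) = 26/17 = 1.53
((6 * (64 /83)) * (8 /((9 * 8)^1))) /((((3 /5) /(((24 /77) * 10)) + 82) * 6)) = 25600 /24559119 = 0.00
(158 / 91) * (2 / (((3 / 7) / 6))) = 632 / 13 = 48.62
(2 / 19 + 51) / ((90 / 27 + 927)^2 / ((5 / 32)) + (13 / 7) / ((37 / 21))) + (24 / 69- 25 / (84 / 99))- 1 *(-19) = -1141666040578855 / 112852432945924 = -10.12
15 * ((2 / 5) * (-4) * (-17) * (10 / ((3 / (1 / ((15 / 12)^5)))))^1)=278528 / 625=445.64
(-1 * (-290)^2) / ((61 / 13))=-1093300 / 61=-17922.95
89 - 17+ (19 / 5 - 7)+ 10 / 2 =73.80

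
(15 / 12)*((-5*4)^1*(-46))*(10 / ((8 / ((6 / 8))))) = 8625 / 8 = 1078.12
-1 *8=-8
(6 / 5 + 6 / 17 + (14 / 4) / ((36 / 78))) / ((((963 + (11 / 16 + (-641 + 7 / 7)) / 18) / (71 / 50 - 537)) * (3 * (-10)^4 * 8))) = -249553501 / 11352387500000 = -0.00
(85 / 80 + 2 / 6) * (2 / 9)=67 / 216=0.31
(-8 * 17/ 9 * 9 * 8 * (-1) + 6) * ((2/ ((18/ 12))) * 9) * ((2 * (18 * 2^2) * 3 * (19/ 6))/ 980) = 4489776/ 245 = 18325.62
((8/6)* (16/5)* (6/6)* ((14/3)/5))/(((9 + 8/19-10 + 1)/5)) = 2128/45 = 47.29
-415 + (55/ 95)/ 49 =-386354/ 931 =-414.99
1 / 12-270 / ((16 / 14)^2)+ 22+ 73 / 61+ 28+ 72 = -488617 / 5856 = -83.44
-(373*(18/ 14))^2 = -11269449/ 49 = -229988.76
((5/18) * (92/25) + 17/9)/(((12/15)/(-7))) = -917/36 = -25.47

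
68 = 68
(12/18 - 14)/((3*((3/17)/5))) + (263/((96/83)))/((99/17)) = -825707/9504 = -86.88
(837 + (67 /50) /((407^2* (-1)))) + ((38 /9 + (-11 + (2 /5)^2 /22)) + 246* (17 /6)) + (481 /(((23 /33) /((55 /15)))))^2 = 6404847.46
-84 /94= -42 /47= -0.89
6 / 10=3 / 5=0.60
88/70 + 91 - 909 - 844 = -58126/35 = -1660.74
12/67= 0.18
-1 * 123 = -123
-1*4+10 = 6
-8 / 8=-1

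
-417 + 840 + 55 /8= 429.88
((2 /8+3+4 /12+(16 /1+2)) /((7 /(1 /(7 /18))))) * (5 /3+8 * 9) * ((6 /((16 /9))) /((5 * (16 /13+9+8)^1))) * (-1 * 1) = -956709 /44240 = -21.63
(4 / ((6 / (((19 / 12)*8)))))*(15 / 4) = 95 / 3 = 31.67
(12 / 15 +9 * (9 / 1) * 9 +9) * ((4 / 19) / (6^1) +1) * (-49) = -10679354 / 285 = -37471.42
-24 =-24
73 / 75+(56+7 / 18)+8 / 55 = 284663 / 4950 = 57.51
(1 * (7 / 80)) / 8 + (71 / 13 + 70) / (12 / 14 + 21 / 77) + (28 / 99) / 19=66.81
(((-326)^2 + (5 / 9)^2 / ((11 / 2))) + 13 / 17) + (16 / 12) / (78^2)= 272051976406 / 2559843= 106276.82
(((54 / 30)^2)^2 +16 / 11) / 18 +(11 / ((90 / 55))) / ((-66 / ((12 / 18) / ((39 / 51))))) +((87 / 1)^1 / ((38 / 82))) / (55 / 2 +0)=7.40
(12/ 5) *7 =84/ 5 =16.80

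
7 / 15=0.47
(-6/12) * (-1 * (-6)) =-3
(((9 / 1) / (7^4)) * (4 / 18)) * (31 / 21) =62 / 50421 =0.00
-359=-359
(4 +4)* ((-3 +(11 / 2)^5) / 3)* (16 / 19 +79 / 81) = 450191135 / 18468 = 24376.82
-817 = -817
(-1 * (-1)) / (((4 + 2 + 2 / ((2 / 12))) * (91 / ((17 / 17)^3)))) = 1 / 1638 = 0.00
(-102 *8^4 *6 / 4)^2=392737849344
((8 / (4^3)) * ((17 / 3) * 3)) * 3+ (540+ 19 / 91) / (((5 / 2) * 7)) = 948979 / 25480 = 37.24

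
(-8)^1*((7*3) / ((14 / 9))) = -108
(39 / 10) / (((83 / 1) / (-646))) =-12597 / 415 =-30.35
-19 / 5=-3.80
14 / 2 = 7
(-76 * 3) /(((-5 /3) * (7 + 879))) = 342 /2215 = 0.15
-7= -7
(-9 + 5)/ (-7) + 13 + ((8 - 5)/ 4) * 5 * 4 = 28.57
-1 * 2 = -2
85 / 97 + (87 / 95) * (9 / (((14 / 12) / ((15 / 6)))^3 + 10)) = 106327120 / 62833399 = 1.69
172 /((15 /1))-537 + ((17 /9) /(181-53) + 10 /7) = -21131309 /40320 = -524.09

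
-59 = -59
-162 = -162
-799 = -799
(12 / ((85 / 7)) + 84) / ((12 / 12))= 7224 / 85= 84.99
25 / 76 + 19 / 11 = 1719 / 836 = 2.06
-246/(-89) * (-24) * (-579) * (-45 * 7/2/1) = -538400520/89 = -6049444.04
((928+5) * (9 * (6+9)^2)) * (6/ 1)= 11335950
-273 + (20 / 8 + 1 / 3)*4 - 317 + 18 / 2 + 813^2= 1981198 / 3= 660399.33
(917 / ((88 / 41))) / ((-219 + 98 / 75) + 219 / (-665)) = -375030075 / 191380288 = -1.96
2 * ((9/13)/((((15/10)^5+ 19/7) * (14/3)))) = 864/30017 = 0.03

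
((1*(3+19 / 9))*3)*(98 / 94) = 2254 / 141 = 15.99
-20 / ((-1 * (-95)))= -4 / 19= -0.21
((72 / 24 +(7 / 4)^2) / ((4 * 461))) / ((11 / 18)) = 873 / 162272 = 0.01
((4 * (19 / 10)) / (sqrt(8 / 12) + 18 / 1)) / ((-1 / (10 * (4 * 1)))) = -8208 / 485 + 152 * sqrt(6) / 485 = -16.16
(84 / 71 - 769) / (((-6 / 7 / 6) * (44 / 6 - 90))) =-1144815 / 17608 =-65.02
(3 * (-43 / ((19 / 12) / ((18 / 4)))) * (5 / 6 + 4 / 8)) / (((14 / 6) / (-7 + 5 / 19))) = 3566592 / 2527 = 1411.39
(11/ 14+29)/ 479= 417/ 6706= 0.06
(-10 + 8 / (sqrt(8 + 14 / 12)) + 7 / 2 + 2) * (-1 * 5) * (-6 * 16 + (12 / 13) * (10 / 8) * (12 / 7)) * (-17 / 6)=545445 / 91- 193936 * sqrt(330) / 1001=2474.40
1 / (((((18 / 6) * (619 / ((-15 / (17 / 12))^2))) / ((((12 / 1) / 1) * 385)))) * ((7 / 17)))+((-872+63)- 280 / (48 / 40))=-11521421 / 31569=-364.96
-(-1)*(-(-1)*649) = 649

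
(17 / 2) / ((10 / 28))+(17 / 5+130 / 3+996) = 15998 / 15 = 1066.53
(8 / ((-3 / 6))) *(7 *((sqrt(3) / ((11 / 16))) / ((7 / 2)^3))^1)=-2048 *sqrt(3) / 539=-6.58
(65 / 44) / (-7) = -65 / 308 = -0.21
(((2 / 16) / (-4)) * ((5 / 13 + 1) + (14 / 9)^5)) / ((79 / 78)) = -4027297 / 12439656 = -0.32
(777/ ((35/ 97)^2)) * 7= 41775.96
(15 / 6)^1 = 5 / 2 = 2.50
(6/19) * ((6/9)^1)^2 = 8/57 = 0.14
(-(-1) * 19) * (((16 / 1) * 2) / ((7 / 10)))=6080 / 7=868.57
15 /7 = 2.14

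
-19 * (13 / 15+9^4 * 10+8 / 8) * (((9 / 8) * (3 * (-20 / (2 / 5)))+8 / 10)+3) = 30844630609 / 150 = 205630870.73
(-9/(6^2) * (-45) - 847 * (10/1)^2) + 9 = -338719/4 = -84679.75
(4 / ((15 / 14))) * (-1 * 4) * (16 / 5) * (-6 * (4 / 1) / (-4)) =-286.72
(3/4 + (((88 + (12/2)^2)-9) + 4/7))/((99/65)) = 211705/2772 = 76.37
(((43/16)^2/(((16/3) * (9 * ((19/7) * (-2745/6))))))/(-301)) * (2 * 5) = 43/10681344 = 0.00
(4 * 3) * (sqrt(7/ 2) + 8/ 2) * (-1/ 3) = -16-2 * sqrt(14) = -23.48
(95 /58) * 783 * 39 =100035 /2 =50017.50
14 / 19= 0.74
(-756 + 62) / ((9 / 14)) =-9716 / 9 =-1079.56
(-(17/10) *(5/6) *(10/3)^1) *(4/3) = -170/27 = -6.30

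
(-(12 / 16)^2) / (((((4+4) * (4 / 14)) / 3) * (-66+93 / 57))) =3591 / 313088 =0.01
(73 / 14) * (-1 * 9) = -657 / 14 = -46.93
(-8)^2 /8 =8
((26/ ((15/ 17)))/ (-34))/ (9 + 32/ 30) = -13/ 151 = -0.09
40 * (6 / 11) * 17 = 4080 / 11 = 370.91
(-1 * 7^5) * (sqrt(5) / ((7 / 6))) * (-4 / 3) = 19208 * sqrt(5) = 42950.39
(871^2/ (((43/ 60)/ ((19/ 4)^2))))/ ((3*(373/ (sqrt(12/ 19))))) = 72070895*sqrt(57)/ 32078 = 16962.51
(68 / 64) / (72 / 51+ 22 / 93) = 26877 / 41696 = 0.64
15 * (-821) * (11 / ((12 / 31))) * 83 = -116183815 / 4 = -29045953.75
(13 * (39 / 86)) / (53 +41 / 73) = 37011 / 336260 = 0.11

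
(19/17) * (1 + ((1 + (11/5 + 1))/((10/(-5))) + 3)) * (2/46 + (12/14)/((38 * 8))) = 21527/218960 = 0.10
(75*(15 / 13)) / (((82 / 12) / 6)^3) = 52488000 / 895973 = 58.58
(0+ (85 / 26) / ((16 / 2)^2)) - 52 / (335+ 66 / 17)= -981291 / 9586304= -0.10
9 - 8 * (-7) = 65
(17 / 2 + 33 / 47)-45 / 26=4565 / 611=7.47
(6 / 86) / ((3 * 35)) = 0.00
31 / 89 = 0.35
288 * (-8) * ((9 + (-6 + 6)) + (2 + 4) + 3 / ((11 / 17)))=-497664 / 11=-45242.18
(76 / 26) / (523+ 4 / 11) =22 / 3939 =0.01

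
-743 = -743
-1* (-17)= 17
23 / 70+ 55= 3873 / 70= 55.33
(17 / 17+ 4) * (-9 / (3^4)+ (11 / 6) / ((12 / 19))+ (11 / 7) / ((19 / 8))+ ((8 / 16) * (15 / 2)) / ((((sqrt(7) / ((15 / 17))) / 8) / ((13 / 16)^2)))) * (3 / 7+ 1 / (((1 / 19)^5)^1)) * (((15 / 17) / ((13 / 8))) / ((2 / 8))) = 19105830800800 / 205751+ 950590046250 * sqrt(7) / 14161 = 270461201.19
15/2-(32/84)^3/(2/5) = 136355/18522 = 7.36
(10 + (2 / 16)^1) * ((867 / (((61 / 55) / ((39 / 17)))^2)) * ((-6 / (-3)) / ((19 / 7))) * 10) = 39131717625 / 141398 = 276748.73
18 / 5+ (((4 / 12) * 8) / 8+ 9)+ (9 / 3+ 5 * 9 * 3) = 2264 / 15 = 150.93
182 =182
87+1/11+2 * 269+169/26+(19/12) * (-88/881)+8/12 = 632.10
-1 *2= -2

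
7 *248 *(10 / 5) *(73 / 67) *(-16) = -4055296 / 67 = -60526.81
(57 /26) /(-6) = -19 /52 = -0.37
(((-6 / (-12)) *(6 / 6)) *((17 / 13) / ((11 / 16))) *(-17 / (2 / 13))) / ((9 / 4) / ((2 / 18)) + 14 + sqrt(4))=-4624 / 1595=-2.90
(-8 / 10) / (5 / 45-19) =0.04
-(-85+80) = 5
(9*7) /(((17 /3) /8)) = 1512 /17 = 88.94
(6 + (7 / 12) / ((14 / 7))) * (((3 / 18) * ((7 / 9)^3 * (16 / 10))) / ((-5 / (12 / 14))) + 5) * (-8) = -13700683 / 54675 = -250.58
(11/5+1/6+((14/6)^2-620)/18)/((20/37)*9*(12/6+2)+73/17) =-8094601/6051105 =-1.34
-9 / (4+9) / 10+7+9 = 2071 / 130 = 15.93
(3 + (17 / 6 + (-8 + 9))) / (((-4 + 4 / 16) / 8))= -656 / 45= -14.58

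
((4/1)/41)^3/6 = 32/206763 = 0.00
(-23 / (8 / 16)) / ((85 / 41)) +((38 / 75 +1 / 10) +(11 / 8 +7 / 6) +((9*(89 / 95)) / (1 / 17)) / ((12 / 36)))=79646107 / 193800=410.97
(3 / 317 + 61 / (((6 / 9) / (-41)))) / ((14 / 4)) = -2378445 / 2219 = -1071.85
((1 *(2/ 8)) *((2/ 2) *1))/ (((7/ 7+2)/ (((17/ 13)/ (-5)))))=-17/ 780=-0.02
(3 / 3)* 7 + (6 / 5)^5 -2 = 23401 / 3125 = 7.49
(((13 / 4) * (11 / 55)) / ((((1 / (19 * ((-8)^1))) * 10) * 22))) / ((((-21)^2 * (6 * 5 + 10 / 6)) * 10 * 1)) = -13 / 4042500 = -0.00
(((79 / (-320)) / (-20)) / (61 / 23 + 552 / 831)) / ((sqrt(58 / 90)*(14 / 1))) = 503309*sqrt(145) / 18300531200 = 0.00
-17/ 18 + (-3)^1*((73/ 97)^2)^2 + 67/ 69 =-34296793231/ 36651122334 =-0.94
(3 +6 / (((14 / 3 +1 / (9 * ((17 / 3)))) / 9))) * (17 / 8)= 59007 / 1912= 30.86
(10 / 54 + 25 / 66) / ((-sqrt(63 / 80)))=-670 * sqrt(35) / 6237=-0.64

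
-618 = -618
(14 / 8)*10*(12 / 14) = 15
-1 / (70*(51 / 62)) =-31 / 1785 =-0.02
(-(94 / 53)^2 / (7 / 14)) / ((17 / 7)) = -123704 / 47753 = -2.59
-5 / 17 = -0.29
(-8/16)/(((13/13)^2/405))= -405/2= -202.50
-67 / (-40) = 67 / 40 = 1.68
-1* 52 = -52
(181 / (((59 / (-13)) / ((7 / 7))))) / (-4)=2353 / 236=9.97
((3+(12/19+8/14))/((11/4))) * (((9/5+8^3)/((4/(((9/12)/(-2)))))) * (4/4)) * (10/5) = -615459/4180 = -147.24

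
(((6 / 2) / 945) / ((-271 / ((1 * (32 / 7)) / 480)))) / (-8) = 1 / 71706600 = 0.00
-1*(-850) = 850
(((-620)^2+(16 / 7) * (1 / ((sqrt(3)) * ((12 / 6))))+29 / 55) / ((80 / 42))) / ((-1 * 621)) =-49331401 / 151800 - sqrt(3) / 3105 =-324.98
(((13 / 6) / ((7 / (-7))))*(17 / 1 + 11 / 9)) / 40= -533 / 540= -0.99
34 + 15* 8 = 154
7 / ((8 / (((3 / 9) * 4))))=7 / 6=1.17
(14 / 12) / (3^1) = 7 / 18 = 0.39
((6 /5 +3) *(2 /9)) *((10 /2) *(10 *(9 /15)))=28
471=471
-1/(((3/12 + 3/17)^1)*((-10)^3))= 17/7250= 0.00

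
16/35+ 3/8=233/280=0.83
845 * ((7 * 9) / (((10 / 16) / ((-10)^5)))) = -8517600000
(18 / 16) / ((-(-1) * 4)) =9 / 32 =0.28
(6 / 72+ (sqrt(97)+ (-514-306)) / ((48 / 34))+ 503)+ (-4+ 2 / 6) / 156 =-18199 / 234+ 17*sqrt(97) / 24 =-70.80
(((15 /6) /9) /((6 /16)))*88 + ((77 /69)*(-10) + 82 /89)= 3036872 /55269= 54.95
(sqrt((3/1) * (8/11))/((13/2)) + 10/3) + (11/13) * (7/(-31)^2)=4 * sqrt(66)/143 + 125161/37479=3.57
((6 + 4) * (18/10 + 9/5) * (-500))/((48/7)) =-2625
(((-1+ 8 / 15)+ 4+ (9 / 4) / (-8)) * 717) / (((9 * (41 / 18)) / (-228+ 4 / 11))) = -116773727 / 4510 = -25892.18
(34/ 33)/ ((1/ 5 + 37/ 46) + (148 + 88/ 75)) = 39100/ 5699243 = 0.01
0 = 0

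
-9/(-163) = 9/163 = 0.06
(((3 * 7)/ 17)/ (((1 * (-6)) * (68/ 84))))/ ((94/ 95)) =-13965/ 54332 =-0.26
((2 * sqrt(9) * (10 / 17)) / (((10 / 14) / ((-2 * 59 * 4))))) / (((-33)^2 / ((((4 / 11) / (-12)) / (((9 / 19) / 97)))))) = 24357088 / 1832787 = 13.29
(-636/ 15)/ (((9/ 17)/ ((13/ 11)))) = -46852/ 495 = -94.65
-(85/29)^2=-7225/841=-8.59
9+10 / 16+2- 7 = 37 / 8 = 4.62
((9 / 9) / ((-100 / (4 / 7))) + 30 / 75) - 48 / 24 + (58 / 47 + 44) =43.63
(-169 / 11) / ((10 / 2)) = -169 / 55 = -3.07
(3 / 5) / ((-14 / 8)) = -12 / 35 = -0.34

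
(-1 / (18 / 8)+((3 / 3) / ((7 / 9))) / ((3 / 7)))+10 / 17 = 481 / 153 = 3.14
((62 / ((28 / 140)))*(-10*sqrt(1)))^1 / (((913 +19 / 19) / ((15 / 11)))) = -23250 / 5027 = -4.63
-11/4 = -2.75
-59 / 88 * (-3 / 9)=0.22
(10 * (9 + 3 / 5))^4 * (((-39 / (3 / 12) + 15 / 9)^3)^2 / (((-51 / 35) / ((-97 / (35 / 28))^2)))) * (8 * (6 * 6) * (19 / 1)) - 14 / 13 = -86038787638258405126615794191858 / 3315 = -25954385411239337896415020000.00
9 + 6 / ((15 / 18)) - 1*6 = 51 / 5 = 10.20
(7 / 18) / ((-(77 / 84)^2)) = -56 / 121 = -0.46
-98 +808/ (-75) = -8158/ 75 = -108.77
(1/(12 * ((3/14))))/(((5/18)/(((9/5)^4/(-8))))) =-45927/25000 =-1.84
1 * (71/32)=71/32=2.22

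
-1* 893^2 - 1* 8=-797457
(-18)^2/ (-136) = -81/ 34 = -2.38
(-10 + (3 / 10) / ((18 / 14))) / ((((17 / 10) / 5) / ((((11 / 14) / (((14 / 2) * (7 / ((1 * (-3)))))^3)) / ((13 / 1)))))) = 145035 / 364006006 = 0.00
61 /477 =0.13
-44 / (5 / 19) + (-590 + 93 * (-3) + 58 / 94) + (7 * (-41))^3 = -23640938.58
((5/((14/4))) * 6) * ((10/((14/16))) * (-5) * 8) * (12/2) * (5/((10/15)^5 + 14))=-699840000/84133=-8318.26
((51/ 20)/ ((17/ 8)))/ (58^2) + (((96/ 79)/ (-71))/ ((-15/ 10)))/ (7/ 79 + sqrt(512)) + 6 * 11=80896 * sqrt(2)/ 226869353 + 125926779916559/ 1907971258730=66.00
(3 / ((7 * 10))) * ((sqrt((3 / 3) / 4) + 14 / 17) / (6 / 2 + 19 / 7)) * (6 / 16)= 81 / 21760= 0.00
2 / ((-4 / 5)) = -5 / 2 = -2.50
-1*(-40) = 40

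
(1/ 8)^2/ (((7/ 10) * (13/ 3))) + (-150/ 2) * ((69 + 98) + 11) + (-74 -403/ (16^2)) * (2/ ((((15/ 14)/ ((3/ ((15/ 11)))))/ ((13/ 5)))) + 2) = -14308.07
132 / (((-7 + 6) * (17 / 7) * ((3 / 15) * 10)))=-462 / 17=-27.18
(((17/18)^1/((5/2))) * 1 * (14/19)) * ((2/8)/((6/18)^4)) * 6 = 3213/95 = 33.82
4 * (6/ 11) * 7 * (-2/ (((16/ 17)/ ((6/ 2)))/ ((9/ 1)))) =-9639/ 11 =-876.27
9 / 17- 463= -7862 / 17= -462.47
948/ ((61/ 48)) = 45504/ 61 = 745.97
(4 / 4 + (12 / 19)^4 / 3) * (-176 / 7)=-24153008 / 912247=-26.48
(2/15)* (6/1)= 4/5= 0.80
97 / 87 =1.11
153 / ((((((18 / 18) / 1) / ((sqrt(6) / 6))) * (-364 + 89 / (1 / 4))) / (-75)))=3825 * sqrt(6) / 16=585.58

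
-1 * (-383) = 383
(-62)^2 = 3844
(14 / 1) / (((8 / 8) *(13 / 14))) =196 / 13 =15.08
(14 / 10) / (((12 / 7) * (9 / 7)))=0.64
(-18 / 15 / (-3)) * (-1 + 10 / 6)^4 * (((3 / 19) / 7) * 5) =32 / 3591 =0.01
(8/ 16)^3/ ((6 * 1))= 1/ 48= 0.02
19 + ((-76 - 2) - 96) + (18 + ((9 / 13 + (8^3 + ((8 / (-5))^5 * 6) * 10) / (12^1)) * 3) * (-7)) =434414 / 8125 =53.47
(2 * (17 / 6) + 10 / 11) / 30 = 217 / 990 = 0.22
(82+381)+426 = 889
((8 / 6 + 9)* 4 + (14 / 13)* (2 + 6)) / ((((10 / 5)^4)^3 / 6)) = 487 / 6656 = 0.07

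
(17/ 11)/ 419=0.00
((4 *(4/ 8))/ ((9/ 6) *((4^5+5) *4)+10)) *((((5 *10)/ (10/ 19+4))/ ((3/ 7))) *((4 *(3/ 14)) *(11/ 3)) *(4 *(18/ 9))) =20900/ 99717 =0.21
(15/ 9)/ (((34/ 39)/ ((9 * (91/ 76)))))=53235/ 2584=20.60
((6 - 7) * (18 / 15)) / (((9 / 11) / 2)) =-44 / 15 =-2.93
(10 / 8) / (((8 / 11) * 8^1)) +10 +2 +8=5175 / 256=20.21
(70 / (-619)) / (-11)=70 / 6809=0.01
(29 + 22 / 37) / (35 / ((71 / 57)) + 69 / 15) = 0.91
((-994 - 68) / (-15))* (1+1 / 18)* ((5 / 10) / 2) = 1121 / 60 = 18.68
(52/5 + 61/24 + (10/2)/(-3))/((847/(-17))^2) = 11849/2608760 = 0.00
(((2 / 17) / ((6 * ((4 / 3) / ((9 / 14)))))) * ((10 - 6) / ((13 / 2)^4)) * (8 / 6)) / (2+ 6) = 12 / 3398759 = 0.00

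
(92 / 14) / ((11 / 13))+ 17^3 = 378899 / 77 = 4920.77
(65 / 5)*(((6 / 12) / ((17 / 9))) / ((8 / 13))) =1521 / 272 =5.59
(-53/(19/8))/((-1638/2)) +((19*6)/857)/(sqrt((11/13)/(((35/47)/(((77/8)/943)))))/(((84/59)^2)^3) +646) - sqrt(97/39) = -sqrt(3783)/39 - 37163389609014190141390848*sqrt(5761730)/21642744219624057860666741437486312241 +9245872730863308742067906660547930851624/336782742801569964369835163508724504782201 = -1.55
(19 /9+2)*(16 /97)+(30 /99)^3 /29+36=3707916940 /101090781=36.68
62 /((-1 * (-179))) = 62 /179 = 0.35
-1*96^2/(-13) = 708.92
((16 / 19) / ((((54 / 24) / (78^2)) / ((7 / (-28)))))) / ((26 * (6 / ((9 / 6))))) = -104 / 19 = -5.47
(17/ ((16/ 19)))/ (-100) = -323/ 1600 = -0.20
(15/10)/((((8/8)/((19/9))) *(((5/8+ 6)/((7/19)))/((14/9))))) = 392/1431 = 0.27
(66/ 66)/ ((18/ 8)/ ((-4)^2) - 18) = -64/ 1143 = -0.06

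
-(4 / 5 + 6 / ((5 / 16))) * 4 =-80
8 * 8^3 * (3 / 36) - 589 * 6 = -9578 / 3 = -3192.67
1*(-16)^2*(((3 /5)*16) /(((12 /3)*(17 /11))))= 33792 /85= 397.55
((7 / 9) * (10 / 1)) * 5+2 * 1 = 368 / 9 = 40.89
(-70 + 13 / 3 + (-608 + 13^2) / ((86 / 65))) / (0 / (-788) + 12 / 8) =-102547 / 387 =-264.98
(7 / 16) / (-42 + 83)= 7 / 656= 0.01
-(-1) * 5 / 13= 5 / 13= 0.38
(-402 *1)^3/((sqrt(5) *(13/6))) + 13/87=13/87 - 389788848 *sqrt(5)/65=-13409143.87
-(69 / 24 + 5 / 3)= -109 / 24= -4.54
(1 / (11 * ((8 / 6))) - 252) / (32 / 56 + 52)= -77595 / 16192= -4.79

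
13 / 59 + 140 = 8273 / 59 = 140.22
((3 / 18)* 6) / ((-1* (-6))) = 1 / 6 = 0.17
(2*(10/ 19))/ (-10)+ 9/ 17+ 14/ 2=2398/ 323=7.42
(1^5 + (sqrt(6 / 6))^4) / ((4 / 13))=13 / 2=6.50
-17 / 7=-2.43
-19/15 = -1.27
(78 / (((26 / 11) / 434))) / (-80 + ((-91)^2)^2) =14322 / 68574881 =0.00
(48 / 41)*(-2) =-96 / 41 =-2.34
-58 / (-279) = 58 / 279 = 0.21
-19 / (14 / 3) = -57 / 14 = -4.07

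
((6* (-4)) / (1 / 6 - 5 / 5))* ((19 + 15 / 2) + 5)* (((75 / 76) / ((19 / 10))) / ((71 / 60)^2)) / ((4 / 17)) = 2602530000 / 1819801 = 1430.12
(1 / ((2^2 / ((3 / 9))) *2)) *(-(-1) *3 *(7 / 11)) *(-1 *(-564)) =987 / 22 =44.86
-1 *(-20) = 20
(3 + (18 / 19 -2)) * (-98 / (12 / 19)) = -1813 / 6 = -302.17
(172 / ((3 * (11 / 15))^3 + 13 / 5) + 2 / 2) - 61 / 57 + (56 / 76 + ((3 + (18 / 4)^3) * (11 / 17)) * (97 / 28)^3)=1573287236149 / 617992704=2545.80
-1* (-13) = 13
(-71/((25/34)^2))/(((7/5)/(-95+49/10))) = 36975238/4375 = 8451.48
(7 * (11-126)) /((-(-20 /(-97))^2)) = 1514849 /80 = 18935.61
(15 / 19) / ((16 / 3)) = 45 / 304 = 0.15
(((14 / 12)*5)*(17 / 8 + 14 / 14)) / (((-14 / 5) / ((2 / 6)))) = -625 / 288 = -2.17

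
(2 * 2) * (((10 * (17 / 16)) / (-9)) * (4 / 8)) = -85 / 36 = -2.36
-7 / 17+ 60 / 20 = 44 / 17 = 2.59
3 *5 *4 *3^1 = 180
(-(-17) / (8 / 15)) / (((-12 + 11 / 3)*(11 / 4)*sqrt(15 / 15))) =-153 / 110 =-1.39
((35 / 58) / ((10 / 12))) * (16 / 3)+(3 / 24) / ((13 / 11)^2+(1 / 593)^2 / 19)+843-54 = 207722903707119 / 261961653920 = 792.95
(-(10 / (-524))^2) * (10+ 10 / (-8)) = -875 / 274576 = -0.00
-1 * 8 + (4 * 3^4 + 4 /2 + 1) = 319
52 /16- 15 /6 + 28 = 115 /4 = 28.75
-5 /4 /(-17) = 0.07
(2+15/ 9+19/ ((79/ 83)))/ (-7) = -800/ 237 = -3.38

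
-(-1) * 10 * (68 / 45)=136 / 9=15.11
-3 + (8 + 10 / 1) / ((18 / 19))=16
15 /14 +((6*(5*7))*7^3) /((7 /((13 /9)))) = 624305 /42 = 14864.40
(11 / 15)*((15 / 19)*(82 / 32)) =451 / 304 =1.48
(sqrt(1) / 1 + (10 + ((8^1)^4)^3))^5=1532495542092429844670198749924324725914043376998708507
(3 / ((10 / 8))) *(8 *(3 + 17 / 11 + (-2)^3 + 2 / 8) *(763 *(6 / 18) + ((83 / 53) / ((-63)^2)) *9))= -2235175616 / 142835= -15648.65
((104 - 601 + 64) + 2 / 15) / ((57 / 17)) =-110381 / 855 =-129.10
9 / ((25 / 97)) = 873 / 25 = 34.92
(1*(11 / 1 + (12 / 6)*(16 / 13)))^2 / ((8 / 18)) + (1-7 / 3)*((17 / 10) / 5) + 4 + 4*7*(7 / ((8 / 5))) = 27062441 / 50700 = 533.78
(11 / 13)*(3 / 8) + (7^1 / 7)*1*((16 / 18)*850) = 707497 / 936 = 755.87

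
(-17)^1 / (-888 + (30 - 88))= 17 / 946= 0.02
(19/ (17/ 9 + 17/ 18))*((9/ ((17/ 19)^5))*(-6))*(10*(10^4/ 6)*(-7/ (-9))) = -197592700200000/ 24137569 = -8186106.07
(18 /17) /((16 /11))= 99 /136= 0.73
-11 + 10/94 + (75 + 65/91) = 21326/329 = 64.82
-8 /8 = -1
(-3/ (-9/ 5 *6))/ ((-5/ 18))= -1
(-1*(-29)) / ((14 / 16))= 232 / 7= 33.14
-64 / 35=-1.83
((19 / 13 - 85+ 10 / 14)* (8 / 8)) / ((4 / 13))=-7537 / 28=-269.18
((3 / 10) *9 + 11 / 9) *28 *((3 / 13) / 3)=4942 / 585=8.45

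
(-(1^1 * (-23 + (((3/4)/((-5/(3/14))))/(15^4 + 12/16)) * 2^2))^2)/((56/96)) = -35431824507992652/39071001383575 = -906.86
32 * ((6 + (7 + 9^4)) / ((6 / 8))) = 841472 / 3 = 280490.67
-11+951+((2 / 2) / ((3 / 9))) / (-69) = 21619 / 23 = 939.96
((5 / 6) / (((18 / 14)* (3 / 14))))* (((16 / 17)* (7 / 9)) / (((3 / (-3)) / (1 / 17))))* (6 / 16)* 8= -27440 / 70227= -0.39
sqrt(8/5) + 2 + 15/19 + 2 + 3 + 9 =2 * sqrt(10)/5 + 319/19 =18.05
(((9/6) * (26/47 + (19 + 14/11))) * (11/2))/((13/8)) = 64602/611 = 105.73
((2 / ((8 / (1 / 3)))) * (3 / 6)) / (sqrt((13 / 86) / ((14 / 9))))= sqrt(3913) / 468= 0.13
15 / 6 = 5 / 2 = 2.50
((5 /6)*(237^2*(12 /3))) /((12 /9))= 280845 /2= 140422.50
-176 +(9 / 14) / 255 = -209437 / 1190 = -176.00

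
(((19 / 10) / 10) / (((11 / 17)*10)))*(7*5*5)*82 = 421.37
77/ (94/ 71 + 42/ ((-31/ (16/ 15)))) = -847385/ 1334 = -635.22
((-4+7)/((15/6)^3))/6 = 4/125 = 0.03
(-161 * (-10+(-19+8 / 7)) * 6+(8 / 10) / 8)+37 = 26947.10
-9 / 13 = -0.69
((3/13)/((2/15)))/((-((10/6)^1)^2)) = -81/130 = -0.62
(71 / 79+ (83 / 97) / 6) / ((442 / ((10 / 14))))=18415 / 10942764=0.00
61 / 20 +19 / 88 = 1437 / 440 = 3.27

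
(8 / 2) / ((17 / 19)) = 76 / 17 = 4.47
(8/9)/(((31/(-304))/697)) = -1695104/279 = -6075.64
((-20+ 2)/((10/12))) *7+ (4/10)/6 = -2267/15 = -151.13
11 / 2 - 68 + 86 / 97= -11953 / 194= -61.61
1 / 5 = 0.20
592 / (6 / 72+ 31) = 7104 / 373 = 19.05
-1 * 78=-78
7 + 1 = 8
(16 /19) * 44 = 37.05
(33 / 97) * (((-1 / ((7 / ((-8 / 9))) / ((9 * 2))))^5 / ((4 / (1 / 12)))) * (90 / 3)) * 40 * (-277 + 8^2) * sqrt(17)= -466010.81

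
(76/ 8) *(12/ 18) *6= 38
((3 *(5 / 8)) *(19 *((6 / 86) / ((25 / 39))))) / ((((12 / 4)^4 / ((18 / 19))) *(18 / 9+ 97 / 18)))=351 / 57190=0.01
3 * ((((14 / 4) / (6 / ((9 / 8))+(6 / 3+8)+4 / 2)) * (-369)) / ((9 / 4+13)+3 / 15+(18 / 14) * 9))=-271215 / 32786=-8.27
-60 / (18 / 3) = -10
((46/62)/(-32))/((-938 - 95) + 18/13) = 299/13303712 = 0.00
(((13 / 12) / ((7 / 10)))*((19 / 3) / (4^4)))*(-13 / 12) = -16055 / 387072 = -0.04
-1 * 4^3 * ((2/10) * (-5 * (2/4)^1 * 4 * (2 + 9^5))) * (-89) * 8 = -5381671936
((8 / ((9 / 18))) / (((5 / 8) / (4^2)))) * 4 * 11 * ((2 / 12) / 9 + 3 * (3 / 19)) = 4550656 / 513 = 8870.67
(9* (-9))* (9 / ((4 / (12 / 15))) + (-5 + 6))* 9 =-10206 / 5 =-2041.20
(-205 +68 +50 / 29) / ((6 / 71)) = -278533 / 174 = -1600.76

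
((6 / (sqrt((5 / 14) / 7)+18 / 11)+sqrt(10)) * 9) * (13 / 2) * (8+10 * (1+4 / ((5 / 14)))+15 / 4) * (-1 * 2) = -1821890070 / 31147 -1631538675 * sqrt(10) / 124588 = -99904.79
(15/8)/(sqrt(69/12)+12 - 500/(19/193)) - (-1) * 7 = 7.00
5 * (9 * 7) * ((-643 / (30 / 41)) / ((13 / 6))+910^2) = 3389408631 / 13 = 260723740.85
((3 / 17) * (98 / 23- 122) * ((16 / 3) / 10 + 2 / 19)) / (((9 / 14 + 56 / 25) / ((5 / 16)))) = -1.44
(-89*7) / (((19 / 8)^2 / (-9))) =358848 / 361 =994.04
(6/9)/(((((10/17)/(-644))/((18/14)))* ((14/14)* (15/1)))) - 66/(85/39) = -39458/425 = -92.84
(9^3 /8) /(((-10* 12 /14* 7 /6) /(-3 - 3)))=2187 /40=54.68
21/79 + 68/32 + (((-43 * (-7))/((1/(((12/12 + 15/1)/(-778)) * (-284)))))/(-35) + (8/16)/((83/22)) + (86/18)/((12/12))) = -39418465499/918242280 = -42.93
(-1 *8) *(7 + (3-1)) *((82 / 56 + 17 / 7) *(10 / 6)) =-3270 / 7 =-467.14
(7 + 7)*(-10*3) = -420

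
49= 49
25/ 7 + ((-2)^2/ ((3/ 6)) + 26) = 37.57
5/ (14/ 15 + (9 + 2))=75/ 179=0.42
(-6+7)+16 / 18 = 17 / 9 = 1.89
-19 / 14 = -1.36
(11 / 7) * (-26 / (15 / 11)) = -3146 / 105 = -29.96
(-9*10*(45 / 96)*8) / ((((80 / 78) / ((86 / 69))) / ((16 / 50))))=-15093 / 115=-131.24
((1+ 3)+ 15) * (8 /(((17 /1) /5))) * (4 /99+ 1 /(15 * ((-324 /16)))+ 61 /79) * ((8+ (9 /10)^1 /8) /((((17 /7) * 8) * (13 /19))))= 127392364757 /5769850320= 22.08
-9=-9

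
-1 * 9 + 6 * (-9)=-63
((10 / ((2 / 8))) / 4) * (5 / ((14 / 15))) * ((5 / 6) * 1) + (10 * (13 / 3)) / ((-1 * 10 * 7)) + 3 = 1975 / 42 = 47.02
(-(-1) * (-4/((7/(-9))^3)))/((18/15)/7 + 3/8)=12960/833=15.56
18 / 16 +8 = 73 / 8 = 9.12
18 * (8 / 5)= 144 / 5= 28.80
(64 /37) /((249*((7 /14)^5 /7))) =14336 /9213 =1.56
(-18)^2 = 324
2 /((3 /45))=30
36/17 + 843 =14367/17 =845.12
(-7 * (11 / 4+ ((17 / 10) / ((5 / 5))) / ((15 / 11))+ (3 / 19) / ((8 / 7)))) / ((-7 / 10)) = 41.35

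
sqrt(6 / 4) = sqrt(6) / 2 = 1.22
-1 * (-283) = 283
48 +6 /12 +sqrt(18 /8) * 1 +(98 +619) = 767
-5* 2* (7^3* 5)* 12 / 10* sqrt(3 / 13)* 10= -98863.12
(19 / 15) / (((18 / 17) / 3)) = 323 / 90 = 3.59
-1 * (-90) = 90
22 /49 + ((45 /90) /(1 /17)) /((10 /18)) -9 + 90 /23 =120161 /11270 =10.66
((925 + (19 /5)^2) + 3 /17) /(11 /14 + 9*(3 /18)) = 411.08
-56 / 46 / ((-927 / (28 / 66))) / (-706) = -196 / 248368329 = -0.00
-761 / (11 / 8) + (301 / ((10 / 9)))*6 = 58957 / 55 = 1071.95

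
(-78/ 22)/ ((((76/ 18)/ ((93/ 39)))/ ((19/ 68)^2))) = -15903/ 101728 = -0.16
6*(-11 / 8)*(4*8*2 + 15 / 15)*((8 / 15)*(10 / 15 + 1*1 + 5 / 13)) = -1760 / 3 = -586.67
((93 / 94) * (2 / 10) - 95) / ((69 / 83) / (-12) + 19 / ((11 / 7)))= -81361082 / 10317205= -7.89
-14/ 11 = -1.27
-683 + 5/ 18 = -12289/ 18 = -682.72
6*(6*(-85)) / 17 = -180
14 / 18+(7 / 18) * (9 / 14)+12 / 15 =329 / 180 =1.83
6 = 6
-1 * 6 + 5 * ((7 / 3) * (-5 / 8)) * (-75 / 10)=779 / 16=48.69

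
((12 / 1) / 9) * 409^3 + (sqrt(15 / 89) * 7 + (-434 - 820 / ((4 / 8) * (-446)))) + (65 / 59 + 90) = 7 * sqrt(1335) / 89 + 3600685378013 / 39471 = 91223568.99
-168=-168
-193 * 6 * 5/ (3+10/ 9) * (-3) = 156330/ 37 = 4225.14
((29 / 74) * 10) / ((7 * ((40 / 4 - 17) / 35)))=-725 / 259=-2.80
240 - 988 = -748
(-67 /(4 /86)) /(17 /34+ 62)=-2881 /125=-23.05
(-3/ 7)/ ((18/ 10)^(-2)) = -243/ 175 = -1.39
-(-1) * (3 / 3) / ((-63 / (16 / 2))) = -8 / 63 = -0.13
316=316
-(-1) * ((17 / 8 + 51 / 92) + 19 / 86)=22947 / 7912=2.90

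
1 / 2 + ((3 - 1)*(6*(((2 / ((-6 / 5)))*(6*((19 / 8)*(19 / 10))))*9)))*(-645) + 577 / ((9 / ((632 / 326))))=3143532.29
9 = 9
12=12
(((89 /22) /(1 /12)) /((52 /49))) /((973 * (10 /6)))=5607 /198770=0.03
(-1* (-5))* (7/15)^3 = 343/675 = 0.51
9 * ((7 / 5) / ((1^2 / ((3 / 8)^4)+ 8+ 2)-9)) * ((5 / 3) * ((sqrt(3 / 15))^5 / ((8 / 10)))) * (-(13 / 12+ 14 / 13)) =-191079 * sqrt(5) / 21720400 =-0.02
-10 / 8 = -5 / 4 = -1.25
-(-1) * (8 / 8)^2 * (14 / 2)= 7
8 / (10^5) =1 / 12500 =0.00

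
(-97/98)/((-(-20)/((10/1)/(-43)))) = 0.01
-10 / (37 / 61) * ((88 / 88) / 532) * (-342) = 2745 / 259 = 10.60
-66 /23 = -2.87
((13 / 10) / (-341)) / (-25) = 13 / 85250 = 0.00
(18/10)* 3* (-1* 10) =-54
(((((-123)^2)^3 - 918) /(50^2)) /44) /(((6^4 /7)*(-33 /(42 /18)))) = -6284387909177 /522720000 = -12022.47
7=7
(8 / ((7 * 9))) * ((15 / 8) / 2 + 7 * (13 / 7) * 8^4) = 851983 / 126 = 6761.77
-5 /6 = -0.83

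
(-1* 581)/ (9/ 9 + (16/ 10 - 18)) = 415/ 11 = 37.73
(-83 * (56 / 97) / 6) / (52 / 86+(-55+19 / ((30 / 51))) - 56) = 999320 / 9772071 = 0.10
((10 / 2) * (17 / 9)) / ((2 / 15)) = 425 / 6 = 70.83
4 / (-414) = -2 / 207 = -0.01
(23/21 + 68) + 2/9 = 4367/63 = 69.32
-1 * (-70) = 70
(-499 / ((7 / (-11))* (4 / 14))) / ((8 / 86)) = 236027 / 8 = 29503.38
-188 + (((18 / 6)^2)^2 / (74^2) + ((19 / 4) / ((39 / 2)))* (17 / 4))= -79851559 / 427128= -186.95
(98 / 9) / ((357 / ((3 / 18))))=7 / 1377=0.01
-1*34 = -34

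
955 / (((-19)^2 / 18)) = 17190 / 361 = 47.62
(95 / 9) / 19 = 5 / 9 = 0.56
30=30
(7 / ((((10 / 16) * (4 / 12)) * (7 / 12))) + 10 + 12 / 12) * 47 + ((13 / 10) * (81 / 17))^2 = 94288189 / 28900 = 3262.57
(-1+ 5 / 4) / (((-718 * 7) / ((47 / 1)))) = -47 / 20104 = -0.00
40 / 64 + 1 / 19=0.68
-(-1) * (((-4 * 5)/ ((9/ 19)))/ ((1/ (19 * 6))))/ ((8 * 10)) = -361/ 6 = -60.17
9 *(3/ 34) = 27/ 34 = 0.79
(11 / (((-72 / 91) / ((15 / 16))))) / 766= -5005 / 294144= -0.02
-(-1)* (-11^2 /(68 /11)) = -19.57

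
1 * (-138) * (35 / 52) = -2415 / 26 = -92.88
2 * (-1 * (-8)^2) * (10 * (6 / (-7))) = 7680 / 7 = 1097.14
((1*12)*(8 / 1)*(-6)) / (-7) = 576 / 7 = 82.29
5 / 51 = 0.10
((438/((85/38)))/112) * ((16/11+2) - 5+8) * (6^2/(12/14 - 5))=-2658879/27115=-98.06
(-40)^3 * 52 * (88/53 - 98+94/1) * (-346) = -142784512000/53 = -2694047396.23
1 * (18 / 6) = 3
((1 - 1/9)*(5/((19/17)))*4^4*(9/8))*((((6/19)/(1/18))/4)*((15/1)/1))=8812800/361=24412.19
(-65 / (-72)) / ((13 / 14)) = 35 / 36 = 0.97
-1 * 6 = -6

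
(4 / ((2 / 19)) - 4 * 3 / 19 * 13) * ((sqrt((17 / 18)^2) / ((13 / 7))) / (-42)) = -0.36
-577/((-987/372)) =71548/329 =217.47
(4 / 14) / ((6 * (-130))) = -1 / 2730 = -0.00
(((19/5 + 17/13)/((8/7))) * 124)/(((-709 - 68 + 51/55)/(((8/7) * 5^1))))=-4.08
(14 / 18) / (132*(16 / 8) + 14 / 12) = 14 / 4773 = 0.00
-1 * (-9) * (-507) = -4563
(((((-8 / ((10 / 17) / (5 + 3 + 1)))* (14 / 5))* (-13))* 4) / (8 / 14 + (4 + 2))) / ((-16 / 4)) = -389844 / 575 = -677.99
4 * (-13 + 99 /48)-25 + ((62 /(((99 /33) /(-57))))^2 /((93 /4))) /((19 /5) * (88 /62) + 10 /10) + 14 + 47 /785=9280.55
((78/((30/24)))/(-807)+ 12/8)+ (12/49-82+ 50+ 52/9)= -24.55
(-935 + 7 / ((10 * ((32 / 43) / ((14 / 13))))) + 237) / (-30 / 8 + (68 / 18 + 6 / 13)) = -13047597 / 9160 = -1424.41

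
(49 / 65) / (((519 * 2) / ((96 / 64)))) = 49 / 44980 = 0.00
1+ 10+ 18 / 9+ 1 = 14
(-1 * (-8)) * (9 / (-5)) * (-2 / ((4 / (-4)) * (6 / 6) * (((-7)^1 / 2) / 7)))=288 / 5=57.60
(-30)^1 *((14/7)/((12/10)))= -50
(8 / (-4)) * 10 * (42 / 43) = -840 / 43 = -19.53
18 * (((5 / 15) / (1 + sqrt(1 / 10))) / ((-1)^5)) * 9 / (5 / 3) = -36 + 18 * sqrt(10) / 5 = -24.62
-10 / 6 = -1.67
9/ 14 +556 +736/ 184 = 7849/ 14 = 560.64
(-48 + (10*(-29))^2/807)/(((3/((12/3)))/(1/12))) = 45364/7263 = 6.25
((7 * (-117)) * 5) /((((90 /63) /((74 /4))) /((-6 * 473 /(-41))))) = -300999699 /82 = -3670728.04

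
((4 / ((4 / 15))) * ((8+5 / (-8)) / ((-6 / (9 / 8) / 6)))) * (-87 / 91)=692955 / 5824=118.98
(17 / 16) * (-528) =-561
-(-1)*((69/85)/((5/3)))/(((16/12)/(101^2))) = 6334821/1700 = 3726.37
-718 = -718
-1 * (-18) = 18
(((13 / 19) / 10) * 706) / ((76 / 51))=234039 / 7220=32.42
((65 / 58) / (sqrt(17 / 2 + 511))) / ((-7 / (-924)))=4290 * sqrt(2078) / 30131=6.49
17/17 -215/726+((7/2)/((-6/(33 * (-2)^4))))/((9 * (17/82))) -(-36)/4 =-5752657/37026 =-155.37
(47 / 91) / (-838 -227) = -47 / 96915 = -0.00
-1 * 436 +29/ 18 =-7819/ 18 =-434.39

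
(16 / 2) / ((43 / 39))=312 / 43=7.26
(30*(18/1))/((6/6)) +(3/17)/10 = 91803/170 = 540.02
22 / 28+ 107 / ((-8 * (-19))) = 1585 / 1064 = 1.49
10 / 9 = 1.11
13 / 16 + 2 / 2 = 29 / 16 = 1.81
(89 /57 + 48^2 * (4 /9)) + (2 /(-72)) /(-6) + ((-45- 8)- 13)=3938059 /4104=959.57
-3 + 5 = 2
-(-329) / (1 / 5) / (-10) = -329 / 2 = -164.50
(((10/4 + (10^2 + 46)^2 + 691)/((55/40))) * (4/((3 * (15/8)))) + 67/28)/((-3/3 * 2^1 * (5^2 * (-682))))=17533029/52514000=0.33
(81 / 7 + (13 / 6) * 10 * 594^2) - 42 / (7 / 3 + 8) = 1658918889 / 217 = 7644787.51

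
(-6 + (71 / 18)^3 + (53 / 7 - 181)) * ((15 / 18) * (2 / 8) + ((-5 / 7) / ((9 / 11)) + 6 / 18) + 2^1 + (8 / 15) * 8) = -14417396311 / 20575296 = -700.71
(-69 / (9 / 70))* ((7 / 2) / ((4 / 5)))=-28175 / 12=-2347.92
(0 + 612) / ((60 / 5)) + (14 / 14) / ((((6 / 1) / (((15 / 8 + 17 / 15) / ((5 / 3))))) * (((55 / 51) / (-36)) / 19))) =-768927 / 5500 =-139.80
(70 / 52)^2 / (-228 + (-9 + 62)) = -7 / 676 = -0.01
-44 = -44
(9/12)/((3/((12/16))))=3/16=0.19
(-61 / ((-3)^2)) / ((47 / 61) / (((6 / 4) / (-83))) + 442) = -3721 / 219252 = -0.02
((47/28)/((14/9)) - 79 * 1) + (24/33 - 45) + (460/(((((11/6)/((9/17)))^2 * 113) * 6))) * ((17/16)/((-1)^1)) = -11139379989/91116872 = -122.25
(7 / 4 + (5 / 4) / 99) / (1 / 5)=8.81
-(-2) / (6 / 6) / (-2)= -1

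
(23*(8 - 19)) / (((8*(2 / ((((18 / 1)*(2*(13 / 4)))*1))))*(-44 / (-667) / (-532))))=238721301 / 16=14920081.31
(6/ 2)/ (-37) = -3/ 37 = -0.08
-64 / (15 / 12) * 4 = -1024 / 5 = -204.80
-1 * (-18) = 18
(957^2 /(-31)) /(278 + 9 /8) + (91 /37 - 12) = -926417 /8029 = -115.38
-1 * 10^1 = -10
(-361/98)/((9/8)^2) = -11552/3969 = -2.91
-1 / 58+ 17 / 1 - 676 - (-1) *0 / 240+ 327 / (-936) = -5965949 / 9048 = -659.37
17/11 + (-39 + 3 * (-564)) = -19024/11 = -1729.45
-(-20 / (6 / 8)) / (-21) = -80 / 63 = -1.27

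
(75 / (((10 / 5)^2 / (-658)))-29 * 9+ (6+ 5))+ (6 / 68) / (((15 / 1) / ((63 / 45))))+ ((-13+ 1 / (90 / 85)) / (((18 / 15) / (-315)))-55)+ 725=-44639833 / 5100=-8752.91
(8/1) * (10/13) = 80/13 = 6.15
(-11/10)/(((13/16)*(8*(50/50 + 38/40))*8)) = -11/1014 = -0.01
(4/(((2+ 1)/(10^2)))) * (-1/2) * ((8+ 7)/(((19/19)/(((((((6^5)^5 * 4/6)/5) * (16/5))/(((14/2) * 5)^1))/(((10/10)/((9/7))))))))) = -445601249122163482791.18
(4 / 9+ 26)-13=121 / 9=13.44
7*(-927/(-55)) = 6489/55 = 117.98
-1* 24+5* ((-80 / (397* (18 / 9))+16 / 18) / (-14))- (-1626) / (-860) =-281474663 / 10754730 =-26.17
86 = 86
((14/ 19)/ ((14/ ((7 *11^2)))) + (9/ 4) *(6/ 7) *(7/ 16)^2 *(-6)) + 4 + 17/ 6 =717889/ 14592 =49.20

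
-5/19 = -0.26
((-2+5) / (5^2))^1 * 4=12 / 25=0.48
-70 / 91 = -10 / 13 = -0.77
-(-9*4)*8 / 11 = 288 / 11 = 26.18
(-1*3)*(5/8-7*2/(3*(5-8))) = -157/24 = -6.54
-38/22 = -19/11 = -1.73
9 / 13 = 0.69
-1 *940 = -940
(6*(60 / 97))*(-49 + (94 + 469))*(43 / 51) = 2652240 / 1649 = 1608.39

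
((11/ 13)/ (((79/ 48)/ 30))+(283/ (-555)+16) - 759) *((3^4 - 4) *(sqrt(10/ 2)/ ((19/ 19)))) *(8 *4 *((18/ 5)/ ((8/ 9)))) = -6902251659072 *sqrt(5)/ 949975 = -16246642.18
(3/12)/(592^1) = 1/2368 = 0.00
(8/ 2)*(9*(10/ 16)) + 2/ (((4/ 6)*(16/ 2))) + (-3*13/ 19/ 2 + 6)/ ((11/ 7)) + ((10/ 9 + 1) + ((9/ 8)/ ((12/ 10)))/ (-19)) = 845753/ 30096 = 28.10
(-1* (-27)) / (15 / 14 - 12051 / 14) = -63 / 2006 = -0.03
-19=-19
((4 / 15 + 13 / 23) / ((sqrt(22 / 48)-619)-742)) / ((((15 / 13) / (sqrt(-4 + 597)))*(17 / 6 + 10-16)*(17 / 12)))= 59696*sqrt(39138) / 8256533582425 + 974955072*sqrt(593) / 8256533582425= 0.00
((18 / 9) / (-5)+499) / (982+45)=2493 / 5135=0.49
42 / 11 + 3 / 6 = 95 / 22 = 4.32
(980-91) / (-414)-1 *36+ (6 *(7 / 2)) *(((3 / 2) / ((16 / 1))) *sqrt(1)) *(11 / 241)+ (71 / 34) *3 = -862809173 / 27138528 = -31.79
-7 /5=-1.40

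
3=3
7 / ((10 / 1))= 7 / 10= 0.70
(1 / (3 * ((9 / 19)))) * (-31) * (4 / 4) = -589 / 27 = -21.81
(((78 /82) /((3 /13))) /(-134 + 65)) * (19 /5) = -3211 /14145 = -0.23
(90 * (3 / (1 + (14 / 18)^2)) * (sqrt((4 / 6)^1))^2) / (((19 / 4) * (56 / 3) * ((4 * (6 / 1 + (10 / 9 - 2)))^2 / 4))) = 177147 / 14634256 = 0.01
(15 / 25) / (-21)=-1 / 35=-0.03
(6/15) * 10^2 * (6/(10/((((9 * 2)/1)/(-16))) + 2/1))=-1080/31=-34.84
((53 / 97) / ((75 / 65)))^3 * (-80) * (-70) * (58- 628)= -2784128529728 / 8214057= -338946.82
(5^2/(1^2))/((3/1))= 25/3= 8.33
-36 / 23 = -1.57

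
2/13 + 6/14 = 53/91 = 0.58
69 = 69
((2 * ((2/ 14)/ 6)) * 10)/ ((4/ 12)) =10/ 7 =1.43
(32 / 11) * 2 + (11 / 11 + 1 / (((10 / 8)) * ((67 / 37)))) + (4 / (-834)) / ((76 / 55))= 423725363 / 58392510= 7.26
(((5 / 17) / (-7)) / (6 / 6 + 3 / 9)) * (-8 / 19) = 30 / 2261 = 0.01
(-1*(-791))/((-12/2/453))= -119441/2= -59720.50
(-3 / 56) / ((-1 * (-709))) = -3 / 39704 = -0.00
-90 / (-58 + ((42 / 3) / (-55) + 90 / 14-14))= 34650 / 25343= 1.37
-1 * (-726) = 726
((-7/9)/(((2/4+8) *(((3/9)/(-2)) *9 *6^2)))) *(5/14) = 5/8262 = 0.00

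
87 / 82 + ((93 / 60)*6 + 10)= 4174 / 205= 20.36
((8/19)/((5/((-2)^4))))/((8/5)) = 0.84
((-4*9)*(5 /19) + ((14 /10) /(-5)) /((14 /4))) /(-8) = 2269 /1900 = 1.19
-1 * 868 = -868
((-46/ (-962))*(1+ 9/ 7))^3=0.00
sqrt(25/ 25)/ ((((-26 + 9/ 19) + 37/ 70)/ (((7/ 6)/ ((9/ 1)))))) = -4655/ 897669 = -0.01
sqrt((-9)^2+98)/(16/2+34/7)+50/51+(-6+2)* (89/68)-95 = -5062/51+7* sqrt(179)/90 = -98.21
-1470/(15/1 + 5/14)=-4116/43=-95.72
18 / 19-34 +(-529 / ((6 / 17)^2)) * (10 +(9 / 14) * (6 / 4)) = -892387897 / 19152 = -46595.02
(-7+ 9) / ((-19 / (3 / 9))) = -2 / 57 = -0.04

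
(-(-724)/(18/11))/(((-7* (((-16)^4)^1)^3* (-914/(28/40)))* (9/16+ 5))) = 1991/64397428468607877120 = 0.00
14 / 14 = 1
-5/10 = -1/2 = -0.50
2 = 2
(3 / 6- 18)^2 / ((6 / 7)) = 8575 / 24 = 357.29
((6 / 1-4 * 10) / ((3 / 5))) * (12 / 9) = -680 / 9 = -75.56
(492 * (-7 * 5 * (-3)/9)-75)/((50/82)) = 46453/5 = 9290.60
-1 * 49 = -49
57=57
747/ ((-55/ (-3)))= 2241/ 55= 40.75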